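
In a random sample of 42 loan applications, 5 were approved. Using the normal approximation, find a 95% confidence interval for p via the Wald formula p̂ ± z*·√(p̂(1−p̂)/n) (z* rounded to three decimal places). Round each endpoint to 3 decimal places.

(0.021, 0.217)

The sample proportion is 5/42 = 0.11905.
Standard error of p̂: √(0.104875/42) = √0.002497031 = 0.049970.
z* = 1.960 at the 95% level.
Margin = 1.960·0.049970 = 0.09794.
CI: 0.11905 ± 0.09794 = (0.021, 0.217).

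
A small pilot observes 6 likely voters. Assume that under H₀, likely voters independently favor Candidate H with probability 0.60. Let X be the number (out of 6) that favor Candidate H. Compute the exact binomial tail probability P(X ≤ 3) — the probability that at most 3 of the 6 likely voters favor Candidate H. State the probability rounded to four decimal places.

P = 0.4557

X is binomial with n = 6 and p = 0.60.
P(X ≤ 3) = C(6,0)·0.60^0·0.40^6 + C(6,1)·0.60^1·0.40^5 + C(6,2)·0.60^2·0.40^4 + C(6,3)·0.60^3·0.40^3.
= 0.004096 + 0.036864 + 0.138240 + 0.276480 = 0.4557.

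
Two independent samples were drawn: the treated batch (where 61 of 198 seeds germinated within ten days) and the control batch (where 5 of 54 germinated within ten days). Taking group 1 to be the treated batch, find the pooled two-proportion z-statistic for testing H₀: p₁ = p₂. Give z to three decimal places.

Sample proportions: p̂₁ = 61/198 = 0.30808 and p̂₂ = 5/54 = 0.09259.
Pooled p̂ = (61+5)/(198+54) = 66/252 = 0.26190.
Pooled SE = √[0.1933107·0.02356902] ≈ 0.067499.
z = 0.21549/0.067499 = 3.192.

z = 3.192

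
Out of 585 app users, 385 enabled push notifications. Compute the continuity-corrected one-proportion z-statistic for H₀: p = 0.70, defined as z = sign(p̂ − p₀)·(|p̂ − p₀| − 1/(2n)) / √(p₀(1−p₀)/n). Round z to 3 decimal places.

z = -2.165

p̂ = 385/585 = 0.65812. p̂ − p₀ = -0.041880.
1/(2n) = 0.000855.
Corrected numerator: |-0.041880| − 0.000855 = 0.041025.
Null standard error: √(0.70·0.30/585) = √0.000358974 = 0.018947.
z = (−)0.041025/0.018947 = -2.165.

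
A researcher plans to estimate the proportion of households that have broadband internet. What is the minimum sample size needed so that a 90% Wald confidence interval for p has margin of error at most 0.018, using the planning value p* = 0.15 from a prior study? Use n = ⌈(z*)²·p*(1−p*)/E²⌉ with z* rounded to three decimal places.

n = 1065

z* = 1.645 at the 90% level.
p*(1−p*) = 0.15·0.85 = 0.1275.
(z*)²·p*(1−p*)/E² = 2.706025·0.1275/0.000324 = 1064.871.
⌈1064.871⌉ = 1065.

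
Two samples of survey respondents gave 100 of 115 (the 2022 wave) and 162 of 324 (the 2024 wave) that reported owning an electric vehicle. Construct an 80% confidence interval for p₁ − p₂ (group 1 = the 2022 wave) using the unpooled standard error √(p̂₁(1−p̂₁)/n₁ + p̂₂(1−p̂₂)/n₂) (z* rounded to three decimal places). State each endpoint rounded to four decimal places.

(0.3158, 0.4233)

p̂₁ = 100/115 = 0.86957, p̂₂ = 162/324 = 0.50000; p̂₁ − p̂₂ = 0.36957.
SE = √(0.000986274 + 0.000771605) = √0.001757879 = 0.041927.
The 80% critical value is z* = 1.282. Margin = 1.282·0.041927 = 0.05375.
Interval: 0.36957 ± 0.05375 → (0.3158, 0.4233).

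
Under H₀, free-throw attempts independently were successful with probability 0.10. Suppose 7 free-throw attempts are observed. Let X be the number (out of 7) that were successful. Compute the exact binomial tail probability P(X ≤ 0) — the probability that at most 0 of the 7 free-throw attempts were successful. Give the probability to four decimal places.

X is binomial with n = 7 and p = 0.10.
P(X ≤ 0) = C(7,0)·0.10^0·0.90^7.
= 0.478297 = 0.4783.

P = 0.4783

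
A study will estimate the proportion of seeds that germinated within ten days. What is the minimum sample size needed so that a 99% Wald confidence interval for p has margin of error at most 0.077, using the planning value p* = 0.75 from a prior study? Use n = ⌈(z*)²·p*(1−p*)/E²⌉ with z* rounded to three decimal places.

n = 210

For 99% confidence, z* = 2.576.
p*(1−p*) = 0.75·0.25 = 0.1875.
(z*)²·p*(1−p*)/E² = 6.635776·0.1875/0.005929 = 209.851.
Rounding up, n = 210.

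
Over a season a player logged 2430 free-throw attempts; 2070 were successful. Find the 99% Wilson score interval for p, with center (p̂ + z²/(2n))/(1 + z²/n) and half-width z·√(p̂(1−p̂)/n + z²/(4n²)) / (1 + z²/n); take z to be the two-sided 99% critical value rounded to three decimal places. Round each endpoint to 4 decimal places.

(0.8323, 0.8695)

p̂ = 2070/2430 = 0.85185; z = 2.576, so z² = 6.635776.
Denominator 1 + z²/n = 1 + 6.635776/2430 = 1.002731.
Adjusted center: (0.85185 + z²/(2n))/1.002731 = 0.85089.
Radicand: p̂(1−p̂)/n + z²/(4n²) = 0.000051934 + 0.000000281 = 0.000052215.
Half-width = 2.576·√0.000052215/1.002731 = 0.01856.
CI: 0.85089 ± 0.01856 = (0.8323, 0.8695).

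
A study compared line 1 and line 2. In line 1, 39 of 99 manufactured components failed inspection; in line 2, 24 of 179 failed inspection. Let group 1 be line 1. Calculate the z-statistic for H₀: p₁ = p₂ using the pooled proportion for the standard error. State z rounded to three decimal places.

z = 4.956

Sample proportions: p̂₁ = 39/99 = 0.39394 and p̂₂ = 24/179 = 0.13408.
Pooled p̂ = (39+24)/(99+179) = 63/278 = 0.22662.
Pooled SE = √[0.1752627·0.01568760] ≈ 0.052435.
z = (p̂₁ − p̂₂)/SE = (0.39394 − 0.13408)/0.052435 = 0.25986/0.052435 = 4.956.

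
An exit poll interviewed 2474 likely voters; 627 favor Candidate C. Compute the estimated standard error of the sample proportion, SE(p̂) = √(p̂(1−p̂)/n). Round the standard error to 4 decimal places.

SE = 0.0087

With x = 627 successes in n = 2474, p̂ = 0.25344.
p̂(1−p̂) = 0.189208.
SE = √(0.189208/2474) = √0.000076479 = 0.0087.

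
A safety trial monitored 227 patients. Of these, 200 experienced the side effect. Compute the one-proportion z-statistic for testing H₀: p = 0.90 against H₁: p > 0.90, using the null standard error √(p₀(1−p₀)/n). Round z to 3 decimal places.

z = -0.951

p̂ = 200/227 = 0.88106.
SE₀ = √(0.90·0.10/227) = 0.019912.
Test statistic: z = -0.01894/0.019912 = -0.951.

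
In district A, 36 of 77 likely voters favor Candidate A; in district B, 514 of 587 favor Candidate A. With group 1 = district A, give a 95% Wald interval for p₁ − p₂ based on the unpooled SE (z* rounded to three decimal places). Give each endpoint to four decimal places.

p̂₁ = 0.46753, p̂₂ = 0.87564, so the observed difference is -0.40811.
Unpooled SE = √(p̂₁(1−p̂₁)/n₁ + p̂₂(1−p̂₂)/n₂) = √(0.003233063 + 0.000185512) = 0.058469.
For 95% confidence, z* = 1.960. Margin = 1.960·0.058469 = 0.11460.
CI: -0.40811 ± 0.11460 = (-0.5227, -0.2935).

(-0.5227, -0.2935)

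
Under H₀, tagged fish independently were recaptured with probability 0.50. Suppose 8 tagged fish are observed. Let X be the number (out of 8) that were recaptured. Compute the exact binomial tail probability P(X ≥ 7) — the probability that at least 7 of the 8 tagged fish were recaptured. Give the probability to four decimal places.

P = 0.0352

X ~ Binomial(n=8, p=0.50).
P(X ≥ 7) = C(8,7)·0.50^7·0.50^1 + C(8,8)·0.50^8·0.50^0.
= 0.031250 + 0.003906 = 0.0352.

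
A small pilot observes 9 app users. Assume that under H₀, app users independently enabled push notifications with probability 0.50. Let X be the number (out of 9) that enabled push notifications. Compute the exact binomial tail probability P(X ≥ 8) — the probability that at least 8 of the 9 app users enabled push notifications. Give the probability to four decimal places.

X ~ Binomial(n=9, p=0.50).
P(X ≥ 8) = C(9,8)·0.50^8·0.50^1 + C(9,9)·0.50^9·0.50^0.
= 0.017578 + 0.001953 = 0.0195.

P = 0.0195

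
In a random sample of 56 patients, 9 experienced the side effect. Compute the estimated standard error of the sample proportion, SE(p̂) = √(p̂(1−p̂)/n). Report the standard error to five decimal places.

With x = 9 successes in n = 56, p̂ = 0.16071.
p̂(1−p̂) = 0.16071·0.83929 = 0.134882.
SE = √(0.134882/56) = √0.002408607 = 0.04908.

SE = 0.04908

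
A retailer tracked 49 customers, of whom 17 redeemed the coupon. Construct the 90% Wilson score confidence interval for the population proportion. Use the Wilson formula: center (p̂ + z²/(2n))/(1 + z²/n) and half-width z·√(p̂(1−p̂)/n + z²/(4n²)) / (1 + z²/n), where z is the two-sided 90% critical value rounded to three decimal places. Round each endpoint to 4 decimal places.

(0.2458, 0.4641)

p̂ = 17/49 = 0.34694; z = 1.645, so z² = 2.706025.
1 + z²/n = 1.055225.
Adjusted center: (0.34694 + z²/(2n))/1.055225 = 0.35495.
Radicand: p̂(1−p̂)/n + z²/(4n²) = 0.004623924 + 0.000281760 = 0.004905684.
Half-width = 1.645·√0.004905684/1.055225 = 0.10919.
CI: 0.35495 ± 0.10919 = (0.2458, 0.4641).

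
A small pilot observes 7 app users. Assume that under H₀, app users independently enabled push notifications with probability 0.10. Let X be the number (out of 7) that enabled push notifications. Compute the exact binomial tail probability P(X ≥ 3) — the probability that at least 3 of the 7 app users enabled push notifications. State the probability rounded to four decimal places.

X ~ Binomial(n=7, p=0.10).
P(X ≥ 3) = Σ_{j=3}^{7} C(7,j)·0.10^j·0.90^{7−j}.
= 0.022964 + 0.002552 + 0.000170 + 0.000006 + 0.000000 = 0.0257.

P = 0.0257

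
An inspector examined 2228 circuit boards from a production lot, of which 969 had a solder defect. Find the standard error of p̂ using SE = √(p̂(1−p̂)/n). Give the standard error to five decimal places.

The sample proportion is 969/2228 = 0.43492.
p̂(1−p̂) = 0.43492·0.56508 = 0.245765.
SE = √(0.245765/2228) = √0.000110307 = 0.01050.

SE = 0.01050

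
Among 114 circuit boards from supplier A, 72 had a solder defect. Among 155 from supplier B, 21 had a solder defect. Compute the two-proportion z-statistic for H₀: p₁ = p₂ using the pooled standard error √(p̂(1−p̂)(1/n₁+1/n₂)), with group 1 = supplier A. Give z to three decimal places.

Sample proportions: p̂₁ = 72/114 = 0.63158 and p̂₂ = 21/155 = 0.13548.
Pooling: p̂ = 93/269 = 0.34572.
Pooled SE = √[0.2261992·0.01522354] ≈ 0.058682.
z = 0.49610/0.058682 = 8.454.

z = 8.454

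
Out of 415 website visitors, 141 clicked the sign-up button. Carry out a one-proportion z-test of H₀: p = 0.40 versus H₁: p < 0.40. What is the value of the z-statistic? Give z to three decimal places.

z = -2.505

Sample proportion p̂ = 141/415 = 0.33976.
SE₀ = √(0.40·0.60/415) = 0.024048.
Test statistic: z = -0.06024/0.024048 = -2.505.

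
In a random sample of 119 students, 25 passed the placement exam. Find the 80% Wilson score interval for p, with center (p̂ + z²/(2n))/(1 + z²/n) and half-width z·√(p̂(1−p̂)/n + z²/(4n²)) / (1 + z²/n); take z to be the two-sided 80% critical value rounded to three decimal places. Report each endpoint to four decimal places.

(0.1663, 0.2617)

p̂ = 25/119 = 0.21008; z = 1.282, so z² = 1.643524.
Denominator 1 + z²/n = 1 + 1.643524/119 = 1.013811.
Center = (0.21008 + 0.006906)/1.013811 = 0.21403.
Radicand: p̂(1−p̂)/n + z²/(4n²) = 0.001394527 + 0.000029015 = 0.001423542.
Half-width = z·√(radicand)/denom = 1.282·0.037730/1.013811 = 0.04771.
So the interval runs from 0.1663 to 0.2617.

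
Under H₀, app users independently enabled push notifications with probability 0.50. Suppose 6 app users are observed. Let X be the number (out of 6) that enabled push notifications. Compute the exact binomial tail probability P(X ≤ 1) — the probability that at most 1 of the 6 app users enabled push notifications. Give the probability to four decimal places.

X ~ Binomial(n=6, p=0.50).
P(X ≤ 1) = C(6,0)·0.50^0·0.50^6 + C(6,1)·0.50^1·0.50^5.
= 0.015625 + 0.093750 = 0.1094.

P = 0.1094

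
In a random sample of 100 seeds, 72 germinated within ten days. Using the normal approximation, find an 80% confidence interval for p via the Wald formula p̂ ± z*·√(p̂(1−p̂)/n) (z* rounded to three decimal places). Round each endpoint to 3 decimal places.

The sample proportion is 72/100 = 0.72000.
SE = √(p̂(1−p̂)/n) = √(0.201600/100) = 0.044900.
The 80% critical value is z* = 1.282.
Margin of error: 1.282 × 0.044900 = 0.05756.
Interval: 0.72000 ± 0.05756 → (0.662, 0.778).

(0.662, 0.778)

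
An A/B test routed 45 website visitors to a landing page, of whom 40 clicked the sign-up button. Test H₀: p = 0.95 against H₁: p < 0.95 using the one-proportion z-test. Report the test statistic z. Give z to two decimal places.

With x = 40 successes in n = 45, p̂ = 0.88889.
Null standard error: √(0.95·0.05/45) = √0.001055556 = 0.032489.
z = (p̂ − p₀)/SE = (0.88889 − 0.95)/0.032489 = -1.88.

z = -1.88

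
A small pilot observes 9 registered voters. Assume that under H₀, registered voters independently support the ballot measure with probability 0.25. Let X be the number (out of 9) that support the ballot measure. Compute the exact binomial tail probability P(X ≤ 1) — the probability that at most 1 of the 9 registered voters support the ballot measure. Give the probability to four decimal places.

X is binomial with n = 9 and p = 0.25.
P(X ≤ 1) = C(9,0)·0.25^0·0.75^9 + C(9,1)·0.25^1·0.75^8.
= 0.075085 + 0.225254 = 0.3003.

P = 0.3003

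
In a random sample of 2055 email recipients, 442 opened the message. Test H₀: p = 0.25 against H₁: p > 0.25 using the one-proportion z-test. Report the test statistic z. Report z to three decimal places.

z = -3.655

With x = 442 successes in n = 2055, p̂ = 0.21509.
Under H₀, SE = √(p₀(1−p₀)/n) = √(0.25·0.75/2055) = √0.000091241 = 0.009552.
z = (0.21509 − 0.25)/0.009552 = -0.03491/0.009552 = -3.655.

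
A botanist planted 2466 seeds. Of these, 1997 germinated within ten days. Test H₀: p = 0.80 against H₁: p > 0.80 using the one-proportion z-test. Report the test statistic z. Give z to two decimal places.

The sample proportion is 1997/2466 = 0.80981.
SE₀ = √(0.80·0.20/2466) = 0.008055.
Test statistic: z = 0.00981/0.008055 = 1.22.

z = 1.22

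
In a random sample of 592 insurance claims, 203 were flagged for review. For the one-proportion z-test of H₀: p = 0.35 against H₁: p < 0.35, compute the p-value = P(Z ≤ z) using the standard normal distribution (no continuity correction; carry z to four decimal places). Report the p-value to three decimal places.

p-value = 0.359

With x = 203 successes in n = 592, p̂ = 0.34291.
Under H₀, SE = √(p₀(1−p₀)/n) = √(0.35·0.65/592) = √0.000384291 = 0.019603.
z = (p̂ − p₀)/SE = (203/592 − 0.35)/0.019603 ≈ -0.3619.
p-value = P(Z ≤ z) with z = -0.3619 → 0.359.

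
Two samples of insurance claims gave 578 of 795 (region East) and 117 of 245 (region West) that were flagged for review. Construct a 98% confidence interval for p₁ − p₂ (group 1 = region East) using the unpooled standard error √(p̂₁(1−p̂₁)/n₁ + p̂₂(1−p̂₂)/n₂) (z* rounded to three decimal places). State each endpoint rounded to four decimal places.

p̂₁ = 0.72704, p̂₂ = 0.47755, so the observed difference is 0.24949.
SE = √(0.000249624 + 0.001018351) = √0.001267975 = 0.035609.
The 98% critical value is z* = 2.326. Margin = 2.326·0.035609 = 0.08283.
So the interval runs from 0.1667 to 0.3323.

(0.1667, 0.3323)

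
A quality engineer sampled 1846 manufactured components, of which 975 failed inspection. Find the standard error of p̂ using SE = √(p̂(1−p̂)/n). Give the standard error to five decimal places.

Sample proportion p̂ = 975/1846 = 0.52817.
p̂(1−p̂) = 0.249206.
SE = √(0.249206/1846) = 0.01162.

SE = 0.01162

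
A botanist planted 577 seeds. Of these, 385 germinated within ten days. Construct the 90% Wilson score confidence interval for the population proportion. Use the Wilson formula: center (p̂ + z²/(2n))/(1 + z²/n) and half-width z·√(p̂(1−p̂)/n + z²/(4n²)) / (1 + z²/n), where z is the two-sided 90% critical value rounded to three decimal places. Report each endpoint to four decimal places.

(0.6343, 0.6987)

p̂ = 385/577 = 0.66724; z = 1.645, so z² = 2.706025.
Denominator 1 + z²/n = 1 + 2.706025/577 = 1.004690.
Center = (0.66724 + 0.002345)/1.004690 = 0.66646.
Radicand: p̂(1−p̂)/n + z²/(4n²) = 0.000384800 + 0.000002032 = 0.000386832.
Half-width = z·√(radicand)/denom = 1.645·0.019668/1.004690 = 0.03220.
CI: 0.66646 ± 0.03220 = (0.6343, 0.6987).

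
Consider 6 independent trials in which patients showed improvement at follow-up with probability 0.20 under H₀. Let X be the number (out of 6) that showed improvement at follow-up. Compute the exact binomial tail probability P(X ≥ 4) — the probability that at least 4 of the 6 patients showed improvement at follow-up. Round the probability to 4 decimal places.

P = 0.0170

X ~ Binomial(n=6, p=0.20).
P(X ≥ 4) = C(6,4)·0.20^4·0.80^2 + C(6,5)·0.20^5·0.80^1 + C(6,6)·0.20^6·0.80^0.
= 0.015360 + 0.001536 + 0.000064 = 0.0170.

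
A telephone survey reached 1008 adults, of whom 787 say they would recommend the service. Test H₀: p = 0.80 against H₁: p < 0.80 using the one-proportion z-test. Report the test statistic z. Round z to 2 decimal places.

Sample proportion p̂ = 787/1008 = 0.78075.
Under H₀, SE = √(p₀(1−p₀)/n) = √(0.80·0.20/1008) = √0.000158730 = 0.012599.
z = (0.78075 − 0.80)/0.012599 = -0.01925/0.012599 = -1.53.

z = -1.53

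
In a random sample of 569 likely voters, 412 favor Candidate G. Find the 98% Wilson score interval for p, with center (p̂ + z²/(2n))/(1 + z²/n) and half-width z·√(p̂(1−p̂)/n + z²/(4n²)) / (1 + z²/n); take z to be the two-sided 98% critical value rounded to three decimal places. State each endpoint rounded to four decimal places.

(0.6785, 0.7654)

Here p̂ = 412/569 = 0.72408 and z = 2.326 (z² = 5.410276).
1 + z²/n = 1.009508.
Adjusted center: (0.72408 + z²/(2n))/1.009508 = 0.72197.
Radicand: p̂(1−p̂)/n + z²/(4n²) = 0.000351124 + 0.000004178 = 0.000355302.
Half-width = z·√(radicand)/denom = 2.326·0.018849/1.009508 = 0.04343.
So the interval runs from 0.6785 to 0.7654.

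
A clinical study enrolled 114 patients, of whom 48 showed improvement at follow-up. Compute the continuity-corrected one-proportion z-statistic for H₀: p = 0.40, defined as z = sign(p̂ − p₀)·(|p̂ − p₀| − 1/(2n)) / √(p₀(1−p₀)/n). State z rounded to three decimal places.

Sample proportion p̂ = 48/114 = 0.42105. p̂ − p₀ = 0.021053.
1/(2n) = 0.004386.
Corrected numerator: |0.021053| − 0.004386 = 0.016667.
SE₀ = √(0.40·0.60/114) = 0.045883.
z = (+)0.016667/0.045883 = 0.363.

z = 0.363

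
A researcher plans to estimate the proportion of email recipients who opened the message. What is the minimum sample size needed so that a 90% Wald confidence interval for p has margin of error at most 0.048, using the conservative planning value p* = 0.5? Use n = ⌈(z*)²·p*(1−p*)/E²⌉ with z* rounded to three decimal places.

n = 294

The 90% critical value is z* = 1.645.
p*(1−p*) = 0.2500.
Required n before rounding: 2.706025 × 0.2500 / 0.048² = 293.623.
⌈293.623⌉ = 294.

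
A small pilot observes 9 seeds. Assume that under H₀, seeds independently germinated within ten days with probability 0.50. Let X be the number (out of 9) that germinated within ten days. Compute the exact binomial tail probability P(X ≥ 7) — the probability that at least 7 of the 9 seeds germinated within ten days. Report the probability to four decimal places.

X is binomial with n = 9 and p = 0.50.
P(X ≥ 7) = C(9,7)·0.50^7·0.50^2 + C(9,8)·0.50^8·0.50^1 + C(9,9)·0.50^9·0.50^0.
= 0.070312 + 0.017578 + 0.001953 = 0.0898.

P = 0.0898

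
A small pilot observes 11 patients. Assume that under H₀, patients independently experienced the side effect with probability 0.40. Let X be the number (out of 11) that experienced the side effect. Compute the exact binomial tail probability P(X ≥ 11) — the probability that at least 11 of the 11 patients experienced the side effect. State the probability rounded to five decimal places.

X is binomial with n = 11 and p = 0.40.
P(X ≥ 11) = C(11,11)·0.40^11·0.60^0.
= 0.000042 = 0.00004.

P = 0.00004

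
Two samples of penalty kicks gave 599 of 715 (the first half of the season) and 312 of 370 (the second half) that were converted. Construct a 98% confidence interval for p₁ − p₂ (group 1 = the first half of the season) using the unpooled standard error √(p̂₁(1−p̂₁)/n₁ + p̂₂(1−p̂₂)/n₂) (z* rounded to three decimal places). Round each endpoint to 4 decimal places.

p̂₁ = 599/715 = 0.83776, p̂₂ = 312/370 = 0.84324; p̂₁ − p̂₂ = -0.00548.
Unpooled SE = √(p̂₁(1−p̂₁)/n₁ + p̂₂(1−p̂₂)/n₂) = √(0.000190093 + 0.000357254) = 0.023395.
For 98% confidence, z* = 2.326. Margin of error = 0.05442.
Interval: -0.00548 ± 0.05442 → (-0.0599, 0.0489).

(-0.0599, 0.0489)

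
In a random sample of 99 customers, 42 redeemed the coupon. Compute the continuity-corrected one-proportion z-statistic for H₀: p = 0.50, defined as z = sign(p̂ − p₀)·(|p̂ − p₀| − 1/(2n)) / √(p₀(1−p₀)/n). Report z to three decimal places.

p̂ = 42/99 = 0.42424. p̂ − p₀ = -0.075758.
1/(2n) = 0.005051.
Corrected numerator: |-0.075758| − 0.005051 = 0.070707.
Under H₀, SE = √(p₀(1−p₀)/n) = √(0.50·0.50/99) = √0.002525253 = 0.050252.
z = (−)0.070707/0.050252 = -1.407.

z = -1.407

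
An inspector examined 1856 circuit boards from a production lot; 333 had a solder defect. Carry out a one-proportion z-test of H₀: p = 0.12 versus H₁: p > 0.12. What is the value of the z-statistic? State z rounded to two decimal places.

p̂ = 333/1856 = 0.17942.
Under H₀, SE = √(p₀(1−p₀)/n) = √(0.12·0.88/1856) = √0.000056897 = 0.007543.
z = (0.17942 − 0.12)/0.007543 = 0.05942/0.007543 = 7.88.

z = 7.88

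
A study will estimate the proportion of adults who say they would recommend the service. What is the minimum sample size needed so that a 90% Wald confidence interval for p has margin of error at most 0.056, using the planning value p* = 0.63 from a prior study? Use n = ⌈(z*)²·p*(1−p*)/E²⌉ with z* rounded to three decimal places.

n = 202

z* = 1.645 at the 90% level.
p*(1−p*) = 0.2331.
(z*)²·p*(1−p*)/E² = 2.706025·0.2331/0.003136 = 201.140.
Rounding up, n = 202.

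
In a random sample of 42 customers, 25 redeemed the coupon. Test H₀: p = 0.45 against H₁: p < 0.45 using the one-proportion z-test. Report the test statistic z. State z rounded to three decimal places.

z = 1.892

The sample proportion is 25/42 = 0.59524.
Null standard error: √(0.45·0.55/42) = √0.005892857 = 0.076765.
z = (0.59524 − 0.45)/0.076765 = 0.14524/0.076765 = 1.892.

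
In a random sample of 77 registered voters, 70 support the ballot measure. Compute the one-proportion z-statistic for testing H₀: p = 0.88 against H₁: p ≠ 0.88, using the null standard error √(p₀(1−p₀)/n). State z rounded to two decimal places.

The sample proportion is 70/77 = 0.90909.
Under H₀, SE = √(p₀(1−p₀)/n) = √(0.88·0.12/77) = √0.001371429 = 0.037033.
z = (0.90909 − 0.88)/0.037033 = 0.02909/0.037033 = 0.79.

z = 0.79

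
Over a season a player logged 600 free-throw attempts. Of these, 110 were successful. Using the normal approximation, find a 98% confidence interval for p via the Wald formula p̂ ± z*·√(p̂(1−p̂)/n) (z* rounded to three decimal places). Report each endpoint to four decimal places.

With x = 110 successes in n = 600, p̂ = 0.18333.
SE = √(p̂(1−p̂)/n) = √(0.149722/600) = 0.015797.
z* = 2.326 at the 98% level.
Margin = 2.326·0.015797 = 0.03674.
So the interval runs from 0.1466 to 0.2201.

(0.1466, 0.2201)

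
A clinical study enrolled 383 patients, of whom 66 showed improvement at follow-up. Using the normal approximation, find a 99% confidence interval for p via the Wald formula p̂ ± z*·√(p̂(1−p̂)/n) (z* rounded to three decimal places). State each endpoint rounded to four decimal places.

With x = 66 successes in n = 383, p̂ = 0.17232.
SE = √(p̂(1−p̂)/n) = √(0.142628/383) = 0.019298.
z* = 2.576 at the 99% level.
Margin of error: 2.576 × 0.019298 = 0.04971.
Interval: 0.17232 ± 0.04971 → (0.1226, 0.2220).

(0.1226, 0.2220)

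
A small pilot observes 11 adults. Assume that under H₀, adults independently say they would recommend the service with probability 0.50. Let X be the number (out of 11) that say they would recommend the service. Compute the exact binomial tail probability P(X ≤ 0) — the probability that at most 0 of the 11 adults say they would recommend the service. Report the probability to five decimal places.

P = 0.00049

X is binomial with n = 11 and p = 0.50.
P(X ≤ 0) = C(11,0)·0.50^0·0.50^11.
= 0.000488 = 0.00049.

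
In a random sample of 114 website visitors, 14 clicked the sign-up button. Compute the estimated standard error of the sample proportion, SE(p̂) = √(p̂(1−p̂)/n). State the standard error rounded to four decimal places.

SE = 0.0307

With x = 14 successes in n = 114, p̂ = 0.12281.
p̂(1−p̂) = 0.12281·0.87719 = 0.107728.
SE = √(0.107728/114) = 0.0307.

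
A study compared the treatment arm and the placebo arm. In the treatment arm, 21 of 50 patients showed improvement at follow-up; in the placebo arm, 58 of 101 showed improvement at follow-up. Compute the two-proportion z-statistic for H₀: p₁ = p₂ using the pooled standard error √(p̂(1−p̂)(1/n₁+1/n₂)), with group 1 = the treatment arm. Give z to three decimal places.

z = -1.786

Sample proportions: p̂₁ = 21/50 = 0.42000 and p̂₂ = 58/101 = 0.57426.
Pooling: p̂ = 79/151 = 0.52318.
Pooled SE = √[0.2494627·0.02990099] ≈ 0.086367.
z = -0.15426/0.086367 = -1.786.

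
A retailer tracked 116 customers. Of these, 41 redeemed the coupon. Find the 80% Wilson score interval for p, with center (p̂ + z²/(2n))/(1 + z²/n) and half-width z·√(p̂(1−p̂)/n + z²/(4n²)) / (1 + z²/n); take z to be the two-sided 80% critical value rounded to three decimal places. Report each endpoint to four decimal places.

(0.2990, 0.4120)

Here p̂ = 41/116 = 0.35345 and z = 1.282 (z² = 1.643524).
Denominator 1 + z²/n = 1 + 1.643524/116 = 1.014168.
Center = (0.35345 + 0.007084)/1.014168 = 0.35550.
Radicand: p̂(1−p̂)/n + z²/(4n²) = 0.001970022 + 0.000030535 = 0.002000557.
Half-width = z·√(radicand)/denom = 1.282·0.044728/1.014168 = 0.05654.
So the interval runs from 0.2990 to 0.4120.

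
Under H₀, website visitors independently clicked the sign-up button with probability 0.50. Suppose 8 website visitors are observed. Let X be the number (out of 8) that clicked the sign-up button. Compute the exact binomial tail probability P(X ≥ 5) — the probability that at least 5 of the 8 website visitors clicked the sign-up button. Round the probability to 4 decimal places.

X ~ Binomial(n=8, p=0.50).
P(X ≥ 5) = C(8,5)·0.50^5·0.50^3 + C(8,6)·0.50^6·0.50^2 + C(8,7)·0.50^7·0.50^1 + C(8,8)·0.50^8·0.50^0.
= 0.218750 + 0.109375 + 0.031250 + 0.003906 = 0.3633.

P = 0.3633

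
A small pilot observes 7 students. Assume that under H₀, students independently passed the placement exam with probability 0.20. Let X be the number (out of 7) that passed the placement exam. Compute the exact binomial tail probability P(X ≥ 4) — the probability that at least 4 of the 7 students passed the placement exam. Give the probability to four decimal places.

X is binomial with n = 7 and p = 0.20.
P(X ≥ 4) = C(7,4)·0.20^4·0.80^3 + C(7,5)·0.20^5·0.80^2 + C(7,6)·0.20^6·0.80^1 + C(7,7)·0.20^7·0.80^0.
= 0.028672 + 0.004301 + 0.000358 + 0.000013 = 0.0333.

P = 0.0333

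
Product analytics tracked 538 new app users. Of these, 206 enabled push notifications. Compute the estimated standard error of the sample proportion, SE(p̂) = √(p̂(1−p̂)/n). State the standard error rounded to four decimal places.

The sample proportion is 206/538 = 0.38290.
p̂(1−p̂) = 0.38290·0.61710 = 0.236288.
SE = √(0.236288/538) = 0.0210.

SE = 0.0210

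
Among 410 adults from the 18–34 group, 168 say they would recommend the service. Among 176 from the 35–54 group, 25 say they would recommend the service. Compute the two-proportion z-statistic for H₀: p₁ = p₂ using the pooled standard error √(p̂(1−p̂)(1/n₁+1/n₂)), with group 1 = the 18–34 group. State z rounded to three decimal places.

p̂₁ = 168/410 = 0.40976, p̂₂ = 25/176 = 0.14205.
Pooled p̂ = (168+25)/(410+176) = 193/586 = 0.32935.
SE = √[p̂(1−p̂)(1/n₁+1/n₂)] = √[0.32935·0.67065·(1/410+1/176)] ≈ 0.042352.
z = (p̂₁ − p̂₂)/SE = (0.40976 − 0.14205)/0.042352 = 0.26771/0.042352 = 6.321.

z = 6.321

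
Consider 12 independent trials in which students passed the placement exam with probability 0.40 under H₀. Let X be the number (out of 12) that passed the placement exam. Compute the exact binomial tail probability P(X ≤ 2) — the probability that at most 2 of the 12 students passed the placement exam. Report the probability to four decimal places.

X is binomial with n = 12 and p = 0.40.
P(X ≤ 2) = C(12,0)·0.40^0·0.60^12 + C(12,1)·0.40^1·0.60^11 + C(12,2)·0.40^2·0.60^10.
= 0.002177 + 0.017414 + 0.063852 = 0.0834.

P = 0.0834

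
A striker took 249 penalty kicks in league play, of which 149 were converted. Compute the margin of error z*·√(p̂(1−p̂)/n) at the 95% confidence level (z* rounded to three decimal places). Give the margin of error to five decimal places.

ME = 0.06089

The sample proportion is 149/249 = 0.59839.
SE = √(p̂(1−p̂)/n) = √(0.240319/249) = 0.031067.
For 95% confidence, z* = 1.960.
So ME = 0.06089.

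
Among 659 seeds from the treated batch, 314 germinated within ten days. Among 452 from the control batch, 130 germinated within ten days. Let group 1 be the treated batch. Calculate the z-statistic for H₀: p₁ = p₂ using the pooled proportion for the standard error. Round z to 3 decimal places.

p̂₁ = 314/659 = 0.47648, p̂₂ = 130/452 = 0.28761.
Pooled p̂ = (314+130)/(659+452) = 444/1111 = 0.39964.
Pooled SE = √[0.2399279·0.00372984] ≈ 0.029915.
z = (p̂₁ − p̂₂)/SE = (0.47648 − 0.28761)/0.029915 = 0.18887/0.029915 = 6.314.

z = 6.314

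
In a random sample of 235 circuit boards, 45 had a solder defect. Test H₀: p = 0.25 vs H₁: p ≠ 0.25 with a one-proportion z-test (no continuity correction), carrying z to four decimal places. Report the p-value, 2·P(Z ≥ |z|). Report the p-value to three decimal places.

p-value = 0.038

The sample proportion is 45/235 = 0.19149.
SE₀ = √(0.25·0.75/235) = 0.028247.
Test statistic (full precision, shown to 4 dp): z = (45/235 − 0.25)/SE₀ ≈ -2.0714.
From the standard normal, 2·P(Z ≥ |z|) = 0.038.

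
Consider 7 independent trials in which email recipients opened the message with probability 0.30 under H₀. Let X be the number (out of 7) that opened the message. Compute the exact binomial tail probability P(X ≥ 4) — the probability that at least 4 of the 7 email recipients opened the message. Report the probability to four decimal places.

X ~ Binomial(n=7, p=0.30).
P(X ≥ 4) = C(7,4)·0.30^4·0.70^3 + C(7,5)·0.30^5·0.70^2 + C(7,6)·0.30^6·0.70^1 + C(7,7)·0.30^7·0.70^0.
= 0.097240 + 0.025005 + 0.003572 + 0.000219 = 0.1260.

P = 0.1260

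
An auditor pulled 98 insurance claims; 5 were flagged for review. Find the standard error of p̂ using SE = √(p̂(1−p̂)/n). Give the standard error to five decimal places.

SE = 0.02223

With x = 5 successes in n = 98, p̂ = 0.05102.
p̂(1−p̂) = 0.05102·0.94898 = 0.048417.
SE = √(0.048417/98) = 0.02223.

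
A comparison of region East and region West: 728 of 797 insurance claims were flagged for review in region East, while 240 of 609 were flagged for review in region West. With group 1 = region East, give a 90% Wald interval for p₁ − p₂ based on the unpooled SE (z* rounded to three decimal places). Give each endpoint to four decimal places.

(0.4829, 0.5558)

p̂₁ = 728/797 = 0.91343, p̂₂ = 240/609 = 0.39409; p̂₁ − p̂₂ = 0.51934.
SE = √(0.000099221 + 0.000392090) = √0.000491311 = 0.022166.
z* = 1.645 at the 90% level. Margin = 1.645·0.022166 = 0.03646.
So the interval runs from 0.4829 to 0.5558.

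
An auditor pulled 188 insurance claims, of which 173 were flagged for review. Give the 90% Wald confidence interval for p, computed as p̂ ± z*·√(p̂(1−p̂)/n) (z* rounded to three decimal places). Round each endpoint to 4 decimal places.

(0.8877, 0.9527)

Sample proportion p̂ = 173/188 = 0.92021.
Standard error of p̂: √(0.073421/188) = √0.000390538 = 0.019762.
The 90% critical value is z* = 1.645.
Margin = 1.645·0.019762 = 0.03251.
Interval: 0.92021 ± 0.03251 → (0.8877, 0.9527).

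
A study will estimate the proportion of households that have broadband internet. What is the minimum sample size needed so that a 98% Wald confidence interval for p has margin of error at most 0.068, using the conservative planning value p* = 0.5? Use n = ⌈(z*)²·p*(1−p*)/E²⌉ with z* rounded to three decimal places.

n = 293

z* = 2.326 at the 98% level.
p*(1−p*) = 0.2500.
(z*)²·p*(1−p*)/E² = 5.410276·0.2500/0.004624 = 292.511.
⌈292.511⌉ = 293.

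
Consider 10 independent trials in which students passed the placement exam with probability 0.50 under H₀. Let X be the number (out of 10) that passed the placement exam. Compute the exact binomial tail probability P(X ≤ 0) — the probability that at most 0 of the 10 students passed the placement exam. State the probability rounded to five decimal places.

X ~ Binomial(n=10, p=0.50).
P(X ≤ 0) = C(10,0)·0.50^0·0.50^10.
= 0.000977 = 0.00098.

P = 0.00098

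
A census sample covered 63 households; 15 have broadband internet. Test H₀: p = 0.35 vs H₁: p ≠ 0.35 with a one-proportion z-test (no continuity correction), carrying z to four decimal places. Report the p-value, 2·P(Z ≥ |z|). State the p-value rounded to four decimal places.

p-value = 0.0626

p̂ = 15/63 = 0.23810.
Under H₀, SE = √(p₀(1−p₀)/n) = √(0.35·0.65/63) = √0.003611111 = 0.060093.
Test statistic (full precision, shown to 4 dp): z = (15/63 − 0.35)/SE₀ ≈ -1.8622.
From the standard normal, 2·P(Z ≥ |z|) = 0.0626.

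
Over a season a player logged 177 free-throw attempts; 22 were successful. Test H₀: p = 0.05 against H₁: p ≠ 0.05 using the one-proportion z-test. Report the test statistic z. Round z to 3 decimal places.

z = 4.535

With x = 22 successes in n = 177, p̂ = 0.12429.
SE₀ = √(0.05·0.95/177) = 0.016382.
Test statistic: z = 0.07429/0.016382 = 4.535.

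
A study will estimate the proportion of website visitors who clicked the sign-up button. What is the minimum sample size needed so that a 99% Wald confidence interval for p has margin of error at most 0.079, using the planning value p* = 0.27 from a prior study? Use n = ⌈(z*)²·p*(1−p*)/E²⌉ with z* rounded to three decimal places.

For 99% confidence, z* = 2.576.
p*(1−p*) = 0.1971.
(z*)²·p*(1−p*)/E² = 6.635776·0.1971/0.006241 = 209.568.
⌈209.568⌉ = 210.

n = 210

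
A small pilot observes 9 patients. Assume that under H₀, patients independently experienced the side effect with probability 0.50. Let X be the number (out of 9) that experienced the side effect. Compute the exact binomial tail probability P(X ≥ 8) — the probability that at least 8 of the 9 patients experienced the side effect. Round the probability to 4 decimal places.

X is binomial with n = 9 and p = 0.50.
P(X ≥ 8) = C(9,8)·0.50^8·0.50^1 + C(9,9)·0.50^9·0.50^0.
= 0.017578 + 0.001953 = 0.0195.

P = 0.0195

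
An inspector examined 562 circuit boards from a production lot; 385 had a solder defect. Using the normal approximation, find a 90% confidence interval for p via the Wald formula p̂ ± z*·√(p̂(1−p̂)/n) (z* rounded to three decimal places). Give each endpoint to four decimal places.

(0.6528, 0.7173)

The sample proportion is 385/562 = 0.68505.
SE(p̂) = √(0.68505·0.31495/562) = 0.019594.
For 90% confidence, z* = 1.645.
Margin of error: 1.645 × 0.019594 = 0.03223.
CI: 0.68505 ± 0.03223 = (0.6528, 0.7173).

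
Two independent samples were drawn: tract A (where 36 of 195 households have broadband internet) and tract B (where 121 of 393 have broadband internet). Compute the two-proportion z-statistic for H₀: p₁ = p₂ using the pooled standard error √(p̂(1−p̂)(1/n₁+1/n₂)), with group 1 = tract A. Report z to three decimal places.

z = -3.181

p̂₁ = 36/195 = 0.18462, p̂₂ = 121/393 = 0.30789.
Pooled p̂ = (36+121)/(195+393) = 157/588 = 0.26701.
Pooled SE = √[0.1957142·0.00767273] ≈ 0.038751.
z = (p̂₁ − p̂₂)/SE = (0.18462 − 0.30789)/0.038751 = -0.12327/0.038751 = -3.181.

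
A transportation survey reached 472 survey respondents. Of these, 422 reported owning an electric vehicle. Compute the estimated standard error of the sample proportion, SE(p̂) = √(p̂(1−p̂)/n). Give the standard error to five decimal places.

Sample proportion p̂ = 422/472 = 0.89407.
p̂(1−p̂) = 0.89407·0.10593 = 0.094709.
Dividing by n and taking the root: √0.000200655 = 0.01417.

SE = 0.01417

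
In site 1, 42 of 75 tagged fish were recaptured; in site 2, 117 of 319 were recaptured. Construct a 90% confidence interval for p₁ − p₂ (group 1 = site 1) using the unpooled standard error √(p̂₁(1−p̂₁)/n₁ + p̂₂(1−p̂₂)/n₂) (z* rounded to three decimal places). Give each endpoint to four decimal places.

p̂₁ = 0.56000, p̂₂ = 0.36677, so the observed difference is 0.19323.
Unpooled SE = √(p̂₁(1−p̂₁)/n₁ + p̂₂(1−p̂₂)/n₂) = √(0.003285333 + 0.000728057) = 0.063351.
For 90% confidence, z* = 1.645. Margin = 1.645·0.063351 = 0.10421.
So the interval runs from 0.0890 to 0.2974.

(0.0890, 0.2974)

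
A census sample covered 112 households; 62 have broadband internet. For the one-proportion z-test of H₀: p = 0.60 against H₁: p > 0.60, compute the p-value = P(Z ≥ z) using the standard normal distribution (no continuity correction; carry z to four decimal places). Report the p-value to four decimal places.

p-value = 0.8421

Sample proportion p̂ = 62/112 = 0.55357.
Under H₀, SE = √(p₀(1−p₀)/n) = √(0.60·0.40/112) = √0.002142857 = 0.046291.
Test statistic (full precision, shown to 4 dp): z = (62/112 − 0.60)/SE₀ ≈ -1.0030.
p-value = P(Z ≥ z) with z = -1.0030 → 0.8421.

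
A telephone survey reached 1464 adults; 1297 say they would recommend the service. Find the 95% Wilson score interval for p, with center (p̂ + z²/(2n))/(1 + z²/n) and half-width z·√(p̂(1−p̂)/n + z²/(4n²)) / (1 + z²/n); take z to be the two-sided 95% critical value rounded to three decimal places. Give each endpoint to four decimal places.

(0.8686, 0.9012)

Here p̂ = 1297/1464 = 0.88593 and z = 1.960 (z² = 3.841600).
1 + z²/n = 1.002624.
Center = (0.88593 + 0.001312)/1.002624 = 0.88492.
Radicand: p̂(1−p̂)/n + z²/(4n²) = 0.000069029 + 0.000000448 = 0.000069477.
Half-width = z·√(radicand)/denom = 1.960·0.008335/1.002624 = 0.01629.
CI: 0.88492 ± 0.01629 = (0.8686, 0.9012).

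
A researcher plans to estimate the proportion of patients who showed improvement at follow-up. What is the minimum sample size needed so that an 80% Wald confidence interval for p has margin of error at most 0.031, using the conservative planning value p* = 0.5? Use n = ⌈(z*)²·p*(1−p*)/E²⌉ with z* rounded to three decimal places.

n = 428

For 80% confidence, z* = 1.282.
p*(1−p*) = 0.2500.
(z*)²·p*(1−p*)/E² = 1.643524·0.2500/0.000961 = 427.556.
Rounding up, n = 428.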